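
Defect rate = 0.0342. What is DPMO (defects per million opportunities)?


DPMO = defect_rate * 1000000 = 0.0342 * 1000000

34200


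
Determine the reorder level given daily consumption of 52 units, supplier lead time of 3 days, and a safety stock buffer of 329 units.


Formula: ROP = (Daily Demand * Lead Time) + Safety Stock
Demand during lead time = 52 * 3 = 156 units
ROP = 156 + 329 = 485 units

485 units


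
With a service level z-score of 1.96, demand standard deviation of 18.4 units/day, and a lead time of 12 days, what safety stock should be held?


Formula: SS = z * sigma_d * sqrt(LT)
sqrt(LT) = sqrt(12) = 3.4641
SS = 1.96 * 18.4 * 3.4641
SS = 124.9 units

124.9 units


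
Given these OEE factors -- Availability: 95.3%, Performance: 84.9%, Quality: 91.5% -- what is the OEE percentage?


Formula: OEE = Availability * Performance * Quality / 10000
A * P = 95.3% * 84.9% / 100 = 80.91%
OEE = 80.91% * 91.5% / 100 = 74.0%

74.0%


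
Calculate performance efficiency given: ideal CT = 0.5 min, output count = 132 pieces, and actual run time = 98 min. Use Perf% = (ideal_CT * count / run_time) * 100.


Formula: Performance = (Ideal CT * Total Count) / Run Time * 100
Ideal output time = 0.5 * 132 = 66.0 min
Performance = 66.0 / 98 * 100 = 67.3%

67.3%


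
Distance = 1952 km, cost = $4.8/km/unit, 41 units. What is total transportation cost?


TC = dist * cost * units = 1952 * 4.8 * 41 = $384153.60

$384153.60


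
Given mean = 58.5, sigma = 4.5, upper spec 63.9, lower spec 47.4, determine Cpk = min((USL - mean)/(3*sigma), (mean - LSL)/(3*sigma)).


Cpu = (63.9 - 58.5) / (3 * 4.5) = 0.4
Cpl = (58.5 - 47.4) / (3 * 4.5) = 0.82
Cpk = min(0.4, 0.82) = 0.4

0.4


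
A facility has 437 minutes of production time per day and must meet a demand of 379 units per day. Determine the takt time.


Formula: Takt Time = Available Production Time / Customer Demand
Takt = 437 min/day / 379 units/day
Takt = 1.15 min/unit

1.15 min/unit


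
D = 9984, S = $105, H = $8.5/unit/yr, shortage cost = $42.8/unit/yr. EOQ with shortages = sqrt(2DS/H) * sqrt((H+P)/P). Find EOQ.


Formula: EOQ* = sqrt(2DS/H) * sqrt((H+P)/P)
Base EOQ = sqrt(2*9984*105/8.5) = 496.65 units
Correction = sqrt((8.5+42.8)/42.8) = 1.09481
EOQ* = 496.65 * 1.09481 = 543.7 units

543.7 units


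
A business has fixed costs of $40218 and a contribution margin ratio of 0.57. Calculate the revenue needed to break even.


Formula: BER = Fixed Costs / Contribution Margin Ratio
BER = $40218 / 0.57
BER = $70557.89 (to the nearest cent)

$70557.89


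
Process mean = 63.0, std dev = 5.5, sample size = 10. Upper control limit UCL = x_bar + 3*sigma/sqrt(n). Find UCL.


UCL = 63.0 + 3 * 5.5 / sqrt(10)

68.22


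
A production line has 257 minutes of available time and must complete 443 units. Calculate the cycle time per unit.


Formula: CT = Available Time / Number of Units
CT = 257 min / 443 units
CT = 0.58 min/unit

0.58 min/unit


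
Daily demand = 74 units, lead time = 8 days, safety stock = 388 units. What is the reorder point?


Formula: ROP = (Daily Demand * Lead Time) + Safety Stock
Demand during lead time = 74 * 8 = 592 units
ROP = 592 + 388 = 980 units

980 units


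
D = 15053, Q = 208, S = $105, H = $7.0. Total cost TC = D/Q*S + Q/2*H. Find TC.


TC = 15053/208 * 105 + 208/2 * 7.0

$8326.87


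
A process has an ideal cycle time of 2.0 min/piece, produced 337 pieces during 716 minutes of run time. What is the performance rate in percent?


Formula: Performance = (Ideal CT * Total Count) / Run Time * 100
Ideal output time = 2.0 * 337 = 674.0 min
Performance = 674.0 / 716 * 100 = 94.1%

94.1%


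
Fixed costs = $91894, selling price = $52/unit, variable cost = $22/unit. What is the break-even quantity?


Formula: BEQ = Fixed Costs / (Price - Variable Cost)
Contribution margin = $52 - $22 = $30/unit
BEQ = ceil($91894 / $30/unit) = ceil(3063.13) = 3064 units

3064 units


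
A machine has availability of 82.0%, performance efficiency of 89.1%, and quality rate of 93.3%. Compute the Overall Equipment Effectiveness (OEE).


Formula: OEE = Availability * Performance * Quality / 10000
A * P = 82.0% * 89.1% / 100 = 73.06%
OEE = 73.06% * 93.3% / 100 = 68.2%

68.2%


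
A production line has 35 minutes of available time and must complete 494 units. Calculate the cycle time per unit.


Formula: CT = Available Time / Number of Units
CT = 35 min / 494 units
CT = 0.07 min/unit

0.07 min/unit


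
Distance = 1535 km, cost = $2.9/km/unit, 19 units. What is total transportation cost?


TC = dist * cost * units = 1535 * 2.9 * 19 = $84578.50

$84578.50


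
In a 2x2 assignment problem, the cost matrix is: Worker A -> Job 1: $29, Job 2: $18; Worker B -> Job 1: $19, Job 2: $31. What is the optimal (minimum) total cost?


Option 1: A->1 + B->2 = $29 + $31 = $60
Option 2: A->2 + B->1 = $18 + $19 = $37
Min cost = min($60, $37) = $37

$37


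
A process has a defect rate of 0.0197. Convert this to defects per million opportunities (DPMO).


DPMO = defect_rate * 1000000 = 0.0197 * 1000000

19700


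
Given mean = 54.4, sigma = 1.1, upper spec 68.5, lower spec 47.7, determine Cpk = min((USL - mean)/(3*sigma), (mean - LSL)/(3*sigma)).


Cpu = (68.5 - 54.4) / (3 * 1.1) = 4.27
Cpl = (54.4 - 47.7) / (3 * 1.1) = 2.03
Cpk = min(4.27, 2.03) = 2.03

2.03


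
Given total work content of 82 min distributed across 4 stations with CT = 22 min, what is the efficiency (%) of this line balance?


Formula: Efficiency = Sum of Task Times / (N_stations * CT) * 100
Total station capacity = 4 stations * 22 min = 88 min
Efficiency = 82 / 88 * 100 = 93.2%

93.2%


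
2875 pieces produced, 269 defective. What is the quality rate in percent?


Formula: Quality Rate = Good Pieces / Total Pieces * 100
Good pieces = 2875 - 269 = 2606
QR = 2606 / 2875 * 100 = 90.6%

90.6%


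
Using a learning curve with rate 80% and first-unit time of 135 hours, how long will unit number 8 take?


Formula: T_n = T_1 * (learning_rate)^(log2(n)) where learning_rate = rate/100
Doublings = log2(8) = 3
T_n = 135 * 0.8^3
T_n = 135 * 0.512 = 69.1 hours

69.1 hours


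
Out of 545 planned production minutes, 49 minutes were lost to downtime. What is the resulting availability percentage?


Formula: Availability = (Planned Time - Downtime) / Planned Time * 100
Uptime = 545 - 49 = 496 min
Availability = 496 / 545 * 100 = 91.0%

91.0%


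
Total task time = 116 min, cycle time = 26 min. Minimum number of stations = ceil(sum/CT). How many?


Formula: N_min = ceil(Sum of Task Times / Cycle Time)
N_min = ceil(116 min / 26 min) = ceil(4.4615)
N_min = 5 stations

5


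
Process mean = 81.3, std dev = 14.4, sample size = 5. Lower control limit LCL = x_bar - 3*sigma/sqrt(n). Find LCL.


LCL = 81.3 - 3 * 14.4 / sqrt(5)

61.98


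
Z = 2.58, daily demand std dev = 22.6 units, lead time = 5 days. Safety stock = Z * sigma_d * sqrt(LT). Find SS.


Formula: SS = z * sigma_d * sqrt(LT)
sqrt(LT) = sqrt(5) = 2.2361
SS = 2.58 * 22.6 * 2.2361
SS = 130.4 units

130.4 units


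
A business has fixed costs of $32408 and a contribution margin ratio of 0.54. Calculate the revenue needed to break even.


Formula: BER = Fixed Costs / Contribution Margin Ratio
BER = $32408 / 0.54
BER = $60014.81 (to the nearest cent)

$60014.81


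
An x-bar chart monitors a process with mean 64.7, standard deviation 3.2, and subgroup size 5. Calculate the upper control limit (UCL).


UCL = 64.7 + 3 * 3.2 / sqrt(5)

68.99


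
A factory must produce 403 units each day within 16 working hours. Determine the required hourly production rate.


Formula: Production Rate = Daily Demand / Available Hours
Rate = 403 units/day / 16 hours/day
Rate = 25.2 units/hour

25.2 units/hour


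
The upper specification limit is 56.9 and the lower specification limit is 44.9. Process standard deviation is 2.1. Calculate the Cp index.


Cp = (56.9 - 44.9) / (6 * 2.1)

0.95


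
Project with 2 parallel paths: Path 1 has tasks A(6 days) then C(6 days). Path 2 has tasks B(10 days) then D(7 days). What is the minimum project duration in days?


Path 1 = 6 + 6 = 12 days
Path 2 = 10 + 7 = 17 days
Duration = max(12, 17) = 17 days

17 days


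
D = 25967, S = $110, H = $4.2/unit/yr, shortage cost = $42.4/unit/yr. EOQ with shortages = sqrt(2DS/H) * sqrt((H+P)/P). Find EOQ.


Formula: EOQ* = sqrt(2DS/H) * sqrt((H+P)/P)
Base EOQ = sqrt(2*25967*110/4.2) = 1166.27 units
Correction = sqrt((4.2+42.4)/42.4) = 1.04836
EOQ* = 1166.27 * 1.04836 = 1222.7 units

1222.7 units


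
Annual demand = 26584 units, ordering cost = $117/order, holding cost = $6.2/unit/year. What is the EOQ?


Formula: EOQ = sqrt(2 * D * S / H)
Numerator: 2 * 26584 * 117 = 6220656
2DS/H = 6220656 / 6.2 = 1003331.6
EOQ = sqrt(1003331.6) = 1001.7 units

1001.7 units


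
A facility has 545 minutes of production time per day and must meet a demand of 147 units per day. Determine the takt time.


Formula: Takt Time = Available Production Time / Customer Demand
Takt = 545 min/day / 147 units/day
Takt = 3.71 min/unit

3.71 min/unit


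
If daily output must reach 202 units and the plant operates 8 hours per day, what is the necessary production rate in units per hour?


Formula: Production Rate = Daily Demand / Available Hours
Rate = 202 units/day / 8 hours/day
Rate = 25.3 units/hour

25.3 units/hour


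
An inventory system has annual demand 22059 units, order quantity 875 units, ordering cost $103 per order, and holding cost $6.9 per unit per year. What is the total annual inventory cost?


TC = 22059/875 * 103 + 875/2 * 6.9

$5615.41


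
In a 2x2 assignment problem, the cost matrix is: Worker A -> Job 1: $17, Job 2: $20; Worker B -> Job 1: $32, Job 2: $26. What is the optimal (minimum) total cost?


Option 1: A->1 + B->2 = $17 + $26 = $43
Option 2: A->2 + B->1 = $20 + $32 = $52
Min cost = min($43, $52) = $43

$43


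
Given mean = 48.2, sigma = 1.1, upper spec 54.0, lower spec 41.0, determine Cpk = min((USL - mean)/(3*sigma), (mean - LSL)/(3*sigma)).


Cpu = (54.0 - 48.2) / (3 * 1.1) = 1.76
Cpl = (48.2 - 41.0) / (3 * 1.1) = 2.18
Cpk = min(1.76, 2.18) = 1.76

1.76


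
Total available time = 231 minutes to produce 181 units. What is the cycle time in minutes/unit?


Formula: CT = Available Time / Number of Units
CT = 231 min / 181 units
CT = 1.28 min/unit

1.28 min/unit


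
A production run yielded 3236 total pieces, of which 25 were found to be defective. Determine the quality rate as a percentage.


Formula: Quality Rate = Good Pieces / Total Pieces * 100
Good pieces = 3236 - 25 = 3211
QR = 3211 / 3236 * 100 = 99.2%

99.2%


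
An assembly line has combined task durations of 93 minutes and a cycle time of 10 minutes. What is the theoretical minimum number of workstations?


Formula: N_min = ceil(Sum of Task Times / Cycle Time)
N_min = ceil(93 min / 10 min) = ceil(9.3)
N_min = 10 stations

10


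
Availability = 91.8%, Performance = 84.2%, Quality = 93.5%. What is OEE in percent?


Formula: OEE = Availability * Performance * Quality / 10000
A * P = 91.8% * 84.2% / 100 = 77.3%
OEE = 77.3% * 93.5% / 100 = 72.3%

72.3%


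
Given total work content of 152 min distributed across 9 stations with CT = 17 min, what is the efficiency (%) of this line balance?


Formula: Efficiency = Sum of Task Times / (N_stations * CT) * 100
Total station capacity = 9 stations * 17 min = 153 min
Efficiency = 152 / 153 * 100 = 99.3%

99.3%


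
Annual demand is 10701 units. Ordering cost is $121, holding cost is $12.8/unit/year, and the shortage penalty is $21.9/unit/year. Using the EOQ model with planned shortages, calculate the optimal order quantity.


Formula: EOQ* = sqrt(2DS/H) * sqrt((H+P)/P)
Base EOQ = sqrt(2*10701*121/12.8) = 449.8 units
Correction = sqrt((12.8+21.9)/21.9) = 1.25876
EOQ* = 449.8 * 1.25876 = 566.2 units

566.2 units


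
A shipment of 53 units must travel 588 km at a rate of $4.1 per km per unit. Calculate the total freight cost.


TC = dist * cost * units = 588 * 4.1 * 53 = $127772.40

$127772.40


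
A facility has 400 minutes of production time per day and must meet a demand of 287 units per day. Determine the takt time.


Formula: Takt Time = Available Production Time / Customer Demand
Takt = 400 min/day / 287 units/day
Takt = 1.39 min/unit

1.39 min/unit


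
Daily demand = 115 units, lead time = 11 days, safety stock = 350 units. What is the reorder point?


Formula: ROP = (Daily Demand * Lead Time) + Safety Stock
Demand during lead time = 115 * 11 = 1265 units
ROP = 1265 + 350 = 1615 units

1615 units


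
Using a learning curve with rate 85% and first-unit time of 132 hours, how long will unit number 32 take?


Formula: T_n = T_1 * (learning_rate)^(log2(n)) where learning_rate = rate/100
Doublings = log2(32) = 5
T_n = 132 * 0.85^5
T_n = 132 * 0.4437 = 58.6 hours

58.6 hours


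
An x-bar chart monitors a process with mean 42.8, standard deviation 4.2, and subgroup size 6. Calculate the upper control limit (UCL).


UCL = 42.8 + 3 * 4.2 / sqrt(6)

47.94


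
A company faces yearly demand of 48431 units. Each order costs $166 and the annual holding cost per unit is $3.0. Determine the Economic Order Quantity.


Formula: EOQ = sqrt(2 * D * S / H)
Numerator: 2 * 48431 * 166 = 16079092
2DS/H = 16079092 / 3.0 = 5359697.3
EOQ = sqrt(5359697.3) = 2315.1 units

2315.1 units


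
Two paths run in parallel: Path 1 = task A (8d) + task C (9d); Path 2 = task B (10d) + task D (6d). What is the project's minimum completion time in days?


Path 1 = 8 + 9 = 17 days
Path 2 = 10 + 6 = 16 days
Duration = max(17, 16) = 17 days

17 days


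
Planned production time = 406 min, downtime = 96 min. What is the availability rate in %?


Formula: Availability = (Planned Time - Downtime) / Planned Time * 100
Uptime = 406 - 96 = 310 min
Availability = 310 / 406 * 100 = 76.4%

76.4%


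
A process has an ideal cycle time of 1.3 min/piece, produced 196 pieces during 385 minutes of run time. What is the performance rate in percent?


Formula: Performance = (Ideal CT * Total Count) / Run Time * 100
Ideal output time = 1.3 * 196 = 254.8 min
Performance = 254.8 / 385 * 100 = 66.2%

66.2%


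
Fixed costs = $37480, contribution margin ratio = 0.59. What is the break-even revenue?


Formula: BER = Fixed Costs / Contribution Margin Ratio
BER = $37480 / 0.59
BER = $63525.42 (to the nearest cent)

$63525.42


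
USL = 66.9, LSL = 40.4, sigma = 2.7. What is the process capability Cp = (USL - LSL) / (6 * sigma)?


Cp = (66.9 - 40.4) / (6 * 2.7)

1.64


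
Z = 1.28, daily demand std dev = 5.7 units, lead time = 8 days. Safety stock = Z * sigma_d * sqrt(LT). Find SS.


Formula: SS = z * sigma_d * sqrt(LT)
sqrt(LT) = sqrt(8) = 2.8284
SS = 1.28 * 5.7 * 2.8284
SS = 20.6 units

20.6 units


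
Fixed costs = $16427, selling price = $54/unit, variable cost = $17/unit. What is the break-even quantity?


Formula: BEQ = Fixed Costs / (Price - Variable Cost)
Contribution margin = $54 - $17 = $37/unit
BEQ = ceil($16427 / $37/unit) = ceil(443.97) = 444 units

444 units


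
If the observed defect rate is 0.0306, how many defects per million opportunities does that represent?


DPMO = defect_rate * 1000000 = 0.0306 * 1000000

30600


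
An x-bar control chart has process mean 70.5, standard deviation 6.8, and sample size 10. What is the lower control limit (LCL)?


LCL = 70.5 - 3 * 6.8 / sqrt(10)

64.05


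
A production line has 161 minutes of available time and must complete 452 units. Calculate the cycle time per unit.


Formula: CT = Available Time / Number of Units
CT = 161 min / 452 units
CT = 0.36 min/unit

0.36 min/unit


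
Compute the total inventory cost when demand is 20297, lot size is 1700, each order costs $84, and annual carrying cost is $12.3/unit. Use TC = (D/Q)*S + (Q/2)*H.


TC = 20297/1700 * 84 + 1700/2 * 12.3

$11457.91


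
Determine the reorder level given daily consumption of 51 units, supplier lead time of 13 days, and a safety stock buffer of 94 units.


Formula: ROP = (Daily Demand * Lead Time) + Safety Stock
Demand during lead time = 51 * 13 = 663 units
ROP = 663 + 94 = 757 units

757 units


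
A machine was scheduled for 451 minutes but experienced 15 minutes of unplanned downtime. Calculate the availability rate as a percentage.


Formula: Availability = (Planned Time - Downtime) / Planned Time * 100
Uptime = 451 - 15 = 436 min
Availability = 436 / 451 * 100 = 96.7%

96.7%


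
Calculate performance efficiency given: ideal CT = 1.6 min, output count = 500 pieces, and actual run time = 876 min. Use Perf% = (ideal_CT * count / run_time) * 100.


Formula: Performance = (Ideal CT * Total Count) / Run Time * 100
Ideal output time = 1.6 * 500 = 800.0 min
Performance = 800.0 / 876 * 100 = 91.3%

91.3%


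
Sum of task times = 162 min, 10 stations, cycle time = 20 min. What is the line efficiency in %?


Formula: Efficiency = Sum of Task Times / (N_stations * CT) * 100
Total station capacity = 10 stations * 20 min = 200 min
Efficiency = 162 / 200 * 100 = 81.0%

81.0%


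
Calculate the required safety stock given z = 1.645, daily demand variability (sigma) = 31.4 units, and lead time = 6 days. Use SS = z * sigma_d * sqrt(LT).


Formula: SS = z * sigma_d * sqrt(LT)
sqrt(LT) = sqrt(6) = 2.4495
SS = 1.645 * 31.4 * 2.4495
SS = 126.5 units

126.5 units


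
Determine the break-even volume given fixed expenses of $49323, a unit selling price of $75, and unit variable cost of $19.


Formula: BEQ = Fixed Costs / (Price - Variable Cost)
Contribution margin = $75 - $19 = $56/unit
BEQ = ceil($49323 / $56/unit) = ceil(880.77) = 881 units

881 units


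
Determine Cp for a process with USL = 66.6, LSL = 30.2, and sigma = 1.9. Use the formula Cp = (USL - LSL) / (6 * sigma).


Cp = (66.6 - 30.2) / (6 * 1.9)

3.19


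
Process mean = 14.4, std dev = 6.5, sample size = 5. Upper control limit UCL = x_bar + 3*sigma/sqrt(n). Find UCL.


UCL = 14.4 + 3 * 6.5 / sqrt(5)

23.12


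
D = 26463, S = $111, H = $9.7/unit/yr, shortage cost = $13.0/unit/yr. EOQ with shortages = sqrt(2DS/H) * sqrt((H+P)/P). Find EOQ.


Formula: EOQ* = sqrt(2DS/H) * sqrt((H+P)/P)
Base EOQ = sqrt(2*26463*111/9.7) = 778.23 units
Correction = sqrt((9.7+13.0)/13.0) = 1.32142
EOQ* = 778.23 * 1.32142 = 1028.4 units

1028.4 units


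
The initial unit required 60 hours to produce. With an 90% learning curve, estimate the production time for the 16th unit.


Formula: T_n = T_1 * (learning_rate)^(log2(n)) where learning_rate = rate/100
Doublings = log2(16) = 4
T_n = 60 * 0.9^4
T_n = 60 * 0.6561 = 39.4 hours

39.4 hours


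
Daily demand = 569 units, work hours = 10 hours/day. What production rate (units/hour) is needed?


Formula: Production Rate = Daily Demand / Available Hours
Rate = 569 units/day / 10 hours/day
Rate = 56.9 units/hour

56.9 units/hour


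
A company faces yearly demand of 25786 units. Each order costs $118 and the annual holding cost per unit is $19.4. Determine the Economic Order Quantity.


Formula: EOQ = sqrt(2 * D * S / H)
Numerator: 2 * 25786 * 118 = 6085496
2DS/H = 6085496 / 19.4 = 313685.4
EOQ = sqrt(313685.4) = 560.1 units

560.1 units


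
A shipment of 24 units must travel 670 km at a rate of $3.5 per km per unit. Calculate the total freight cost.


TC = dist * cost * units = 670 * 3.5 * 24 = $56280.00

$56280.00


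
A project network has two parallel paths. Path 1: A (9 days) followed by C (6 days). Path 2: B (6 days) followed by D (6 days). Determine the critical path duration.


Path 1 = 9 + 6 = 15 days
Path 2 = 6 + 6 = 12 days
Duration = max(15, 12) = 15 days

15 days


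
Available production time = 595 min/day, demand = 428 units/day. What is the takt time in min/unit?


Formula: Takt Time = Available Production Time / Customer Demand
Takt = 595 min/day / 428 units/day
Takt = 1.39 min/unit

1.39 min/unit


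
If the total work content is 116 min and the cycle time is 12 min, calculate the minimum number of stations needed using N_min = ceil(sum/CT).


Formula: N_min = ceil(Sum of Task Times / Cycle Time)
N_min = ceil(116 min / 12 min) = ceil(9.6667)
N_min = 10 stations

10


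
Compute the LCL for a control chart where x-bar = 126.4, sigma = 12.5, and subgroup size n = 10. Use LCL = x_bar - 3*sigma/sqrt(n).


LCL = 126.4 - 3 * 12.5 / sqrt(10)

114.54


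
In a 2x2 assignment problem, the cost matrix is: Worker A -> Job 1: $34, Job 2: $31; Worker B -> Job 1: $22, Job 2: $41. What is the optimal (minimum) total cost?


Option 1: A->1 + B->2 = $34 + $41 = $75
Option 2: A->2 + B->1 = $31 + $22 = $53
Min cost = min($75, $53) = $53

$53


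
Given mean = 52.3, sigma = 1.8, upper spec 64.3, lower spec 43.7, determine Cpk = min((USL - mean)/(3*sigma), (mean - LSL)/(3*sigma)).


Cpu = (64.3 - 52.3) / (3 * 1.8) = 2.22
Cpl = (52.3 - 43.7) / (3 * 1.8) = 1.59
Cpk = min(2.22, 1.59) = 1.59

1.59


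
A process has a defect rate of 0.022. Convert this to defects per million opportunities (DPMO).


DPMO = defect_rate * 1000000 = 0.022 * 1000000

22000


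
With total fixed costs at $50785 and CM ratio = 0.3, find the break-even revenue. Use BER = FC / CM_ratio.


Formula: BER = Fixed Costs / Contribution Margin Ratio
BER = $50785 / 0.3
BER = $169283.33 (to the nearest cent)

$169283.33


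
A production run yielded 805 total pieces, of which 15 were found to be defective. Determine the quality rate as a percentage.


Formula: Quality Rate = Good Pieces / Total Pieces * 100
Good pieces = 805 - 15 = 790
QR = 790 / 805 * 100 = 98.1%

98.1%


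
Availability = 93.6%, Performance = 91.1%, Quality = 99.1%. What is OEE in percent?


Formula: OEE = Availability * Performance * Quality / 10000
A * P = 93.6% * 91.1% / 100 = 85.27%
OEE = 85.27% * 99.1% / 100 = 84.5%

84.5%


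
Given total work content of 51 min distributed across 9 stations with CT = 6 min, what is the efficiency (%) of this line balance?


Formula: Efficiency = Sum of Task Times / (N_stations * CT) * 100
Total station capacity = 9 stations * 6 min = 54 min
Efficiency = 51 / 54 * 100 = 94.4%

94.4%


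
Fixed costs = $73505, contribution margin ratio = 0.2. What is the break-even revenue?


Formula: BER = Fixed Costs / Contribution Margin Ratio
BER = $73505 / 0.2
BER = $367525.00 (to the nearest cent)

$367525.00


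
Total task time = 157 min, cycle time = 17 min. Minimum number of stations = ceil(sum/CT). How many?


Formula: N_min = ceil(Sum of Task Times / Cycle Time)
N_min = ceil(157 min / 17 min) = ceil(9.2353)
N_min = 10 stations

10


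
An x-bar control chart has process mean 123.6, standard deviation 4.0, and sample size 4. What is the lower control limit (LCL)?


LCL = 123.6 - 3 * 4.0 / sqrt(4)

117.6


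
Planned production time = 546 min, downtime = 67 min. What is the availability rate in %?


Formula: Availability = (Planned Time - Downtime) / Planned Time * 100
Uptime = 546 - 67 = 479 min
Availability = 479 / 546 * 100 = 87.7%

87.7%


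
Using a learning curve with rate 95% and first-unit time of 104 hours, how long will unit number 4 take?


Formula: T_n = T_1 * (learning_rate)^(log2(n)) where learning_rate = rate/100
Doublings = log2(4) = 2
T_n = 104 * 0.95^2
T_n = 104 * 0.9025 = 93.9 hours

93.9 hours


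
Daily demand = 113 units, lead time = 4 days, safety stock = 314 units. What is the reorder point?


Formula: ROP = (Daily Demand * Lead Time) + Safety Stock
Demand during lead time = 113 * 4 = 452 units
ROP = 452 + 314 = 766 units

766 units


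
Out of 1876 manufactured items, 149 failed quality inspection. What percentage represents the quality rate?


Formula: Quality Rate = Good Pieces / Total Pieces * 100
Good pieces = 1876 - 149 = 1727
QR = 1727 / 1876 * 100 = 92.1%

92.1%


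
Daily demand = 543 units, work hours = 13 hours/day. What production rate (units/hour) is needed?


Formula: Production Rate = Daily Demand / Available Hours
Rate = 543 units/day / 13 hours/day
Rate = 41.8 units/hour

41.8 units/hour


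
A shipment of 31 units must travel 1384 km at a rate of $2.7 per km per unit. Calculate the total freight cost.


TC = dist * cost * units = 1384 * 2.7 * 31 = $115840.80

$115840.80


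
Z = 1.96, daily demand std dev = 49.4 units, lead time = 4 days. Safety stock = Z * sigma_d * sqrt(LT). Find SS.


Formula: SS = z * sigma_d * sqrt(LT)
sqrt(LT) = sqrt(4) = 2.0
SS = 1.96 * 49.4 * 2.0
SS = 193.6 units

193.6 units


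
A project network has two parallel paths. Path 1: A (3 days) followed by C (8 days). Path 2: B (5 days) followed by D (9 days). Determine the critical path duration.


Path 1 = 3 + 8 = 11 days
Path 2 = 5 + 9 = 14 days
Duration = max(11, 14) = 14 days

14 days


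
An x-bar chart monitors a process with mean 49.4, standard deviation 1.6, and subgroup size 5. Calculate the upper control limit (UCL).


UCL = 49.4 + 3 * 1.6 / sqrt(5)

51.55


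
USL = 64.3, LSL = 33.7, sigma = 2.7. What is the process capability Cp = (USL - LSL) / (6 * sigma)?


Cp = (64.3 - 33.7) / (6 * 2.7)

1.89


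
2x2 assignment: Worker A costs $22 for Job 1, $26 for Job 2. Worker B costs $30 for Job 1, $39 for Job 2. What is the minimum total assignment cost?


Option 1: A->1 + B->2 = $22 + $39 = $61
Option 2: A->2 + B->1 = $26 + $30 = $56
Min cost = min($61, $56) = $56

$56


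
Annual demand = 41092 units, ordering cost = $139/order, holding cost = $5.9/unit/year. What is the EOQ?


Formula: EOQ = sqrt(2 * D * S / H)
Numerator: 2 * 41092 * 139 = 11423576
2DS/H = 11423576 / 5.9 = 1936199.3
EOQ = sqrt(1936199.3) = 1391.5 units

1391.5 units


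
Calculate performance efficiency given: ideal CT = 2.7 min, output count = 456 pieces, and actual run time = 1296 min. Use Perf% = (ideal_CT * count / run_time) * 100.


Formula: Performance = (Ideal CT * Total Count) / Run Time * 100
Ideal output time = 2.7 * 456 = 1231.2 min
Performance = 1231.2 / 1296 * 100 = 95.0%

95.0%


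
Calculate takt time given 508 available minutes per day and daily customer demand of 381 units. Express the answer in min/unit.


Formula: Takt Time = Available Production Time / Customer Demand
Takt = 508 min/day / 381 units/day
Takt = 1.33 min/unit

1.33 min/unit


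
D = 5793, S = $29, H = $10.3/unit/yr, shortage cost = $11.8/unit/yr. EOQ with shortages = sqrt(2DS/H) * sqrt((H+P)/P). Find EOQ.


Formula: EOQ* = sqrt(2DS/H) * sqrt((H+P)/P)
Base EOQ = sqrt(2*5793*29/10.3) = 180.61 units
Correction = sqrt((10.3+11.8)/11.8) = 1.36853
EOQ* = 180.61 * 1.36853 = 247.2 units

247.2 units


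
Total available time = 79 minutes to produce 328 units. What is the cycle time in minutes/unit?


Formula: CT = Available Time / Number of Units
CT = 79 min / 328 units
CT = 0.24 min/unit

0.24 min/unit


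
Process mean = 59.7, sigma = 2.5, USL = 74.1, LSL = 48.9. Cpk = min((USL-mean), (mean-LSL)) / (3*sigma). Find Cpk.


Cpu = (74.1 - 59.7) / (3 * 2.5) = 1.92
Cpl = (59.7 - 48.9) / (3 * 2.5) = 1.44
Cpk = min(1.92, 1.44) = 1.44

1.44


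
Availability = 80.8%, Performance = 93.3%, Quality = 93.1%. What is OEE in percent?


Formula: OEE = Availability * Performance * Quality / 10000
A * P = 80.8% * 93.3% / 100 = 75.39%
OEE = 75.39% * 93.1% / 100 = 70.2%

70.2%


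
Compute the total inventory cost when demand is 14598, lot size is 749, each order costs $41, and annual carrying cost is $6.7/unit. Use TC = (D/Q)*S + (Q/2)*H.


TC = 14598/749 * 41 + 749/2 * 6.7

$3308.24


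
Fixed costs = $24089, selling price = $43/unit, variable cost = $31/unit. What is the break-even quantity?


Formula: BEQ = Fixed Costs / (Price - Variable Cost)
Contribution margin = $43 - $31 = $12/unit
BEQ = ceil($24089 / $12/unit) = ceil(2007.42) = 2008 units

2008 units


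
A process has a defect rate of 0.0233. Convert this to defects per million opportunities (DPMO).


DPMO = defect_rate * 1000000 = 0.0233 * 1000000

23300


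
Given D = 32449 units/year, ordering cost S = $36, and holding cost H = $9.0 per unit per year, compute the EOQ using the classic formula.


Formula: EOQ = sqrt(2 * D * S / H)
Numerator: 2 * 32449 * 36 = 2336328
2DS/H = 2336328 / 9.0 = 259592.0
EOQ = sqrt(259592.0) = 509.5 units

509.5 units


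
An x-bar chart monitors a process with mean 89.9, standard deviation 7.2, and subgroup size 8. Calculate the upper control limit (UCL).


UCL = 89.9 + 3 * 7.2 / sqrt(8)

97.54


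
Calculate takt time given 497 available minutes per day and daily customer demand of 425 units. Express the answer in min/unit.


Formula: Takt Time = Available Production Time / Customer Demand
Takt = 497 min/day / 425 units/day
Takt = 1.17 min/unit

1.17 min/unit


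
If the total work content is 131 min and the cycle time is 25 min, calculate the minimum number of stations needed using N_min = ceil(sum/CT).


Formula: N_min = ceil(Sum of Task Times / Cycle Time)
N_min = ceil(131 min / 25 min) = ceil(5.24)
N_min = 6 stations

6


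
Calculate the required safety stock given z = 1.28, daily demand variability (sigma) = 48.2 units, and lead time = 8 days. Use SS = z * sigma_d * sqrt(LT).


Formula: SS = z * sigma_d * sqrt(LT)
sqrt(LT) = sqrt(8) = 2.8284
SS = 1.28 * 48.2 * 2.8284
SS = 174.5 units

174.5 units


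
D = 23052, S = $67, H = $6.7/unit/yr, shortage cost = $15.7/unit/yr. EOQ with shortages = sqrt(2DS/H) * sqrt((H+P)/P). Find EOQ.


Formula: EOQ* = sqrt(2DS/H) * sqrt((H+P)/P)
Base EOQ = sqrt(2*23052*67/6.7) = 679.0 units
Correction = sqrt((6.7+15.7)/15.7) = 1.19447
EOQ* = 679.0 * 1.19447 = 811.0 units

811.0 units


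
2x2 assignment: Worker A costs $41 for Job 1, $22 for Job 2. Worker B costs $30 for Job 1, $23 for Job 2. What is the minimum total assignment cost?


Option 1: A->1 + B->2 = $41 + $23 = $64
Option 2: A->2 + B->1 = $22 + $30 = $52
Min cost = min($64, $52) = $52

$52


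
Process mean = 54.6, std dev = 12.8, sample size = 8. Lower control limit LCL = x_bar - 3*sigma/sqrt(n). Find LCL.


LCL = 54.6 - 3 * 12.8 / sqrt(8)

41.02


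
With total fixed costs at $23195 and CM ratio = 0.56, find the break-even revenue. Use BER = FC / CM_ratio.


Formula: BER = Fixed Costs / Contribution Margin Ratio
BER = $23195 / 0.56
BER = $41419.64 (to the nearest cent)

$41419.64


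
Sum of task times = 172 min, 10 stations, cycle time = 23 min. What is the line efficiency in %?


Formula: Efficiency = Sum of Task Times / (N_stations * CT) * 100
Total station capacity = 10 stations * 23 min = 230 min
Efficiency = 172 / 230 * 100 = 74.8%

74.8%


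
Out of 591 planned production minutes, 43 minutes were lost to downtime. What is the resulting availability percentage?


Formula: Availability = (Planned Time - Downtime) / Planned Time * 100
Uptime = 591 - 43 = 548 min
Availability = 548 / 591 * 100 = 92.7%

92.7%


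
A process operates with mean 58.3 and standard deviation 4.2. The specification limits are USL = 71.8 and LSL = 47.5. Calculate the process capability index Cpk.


Cpu = (71.8 - 58.3) / (3 * 4.2) = 1.07
Cpl = (58.3 - 47.5) / (3 * 4.2) = 0.86
Cpk = min(1.07, 0.86) = 0.86

0.86


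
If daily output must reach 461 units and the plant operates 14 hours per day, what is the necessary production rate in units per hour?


Formula: Production Rate = Daily Demand / Available Hours
Rate = 461 units/day / 14 hours/day
Rate = 32.9 units/hour

32.9 units/hour


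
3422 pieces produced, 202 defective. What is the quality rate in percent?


Formula: Quality Rate = Good Pieces / Total Pieces * 100
Good pieces = 3422 - 202 = 3220
QR = 3220 / 3422 * 100 = 94.1%

94.1%


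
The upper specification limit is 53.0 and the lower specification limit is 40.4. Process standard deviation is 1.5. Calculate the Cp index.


Cp = (53.0 - 40.4) / (6 * 1.5)

1.4


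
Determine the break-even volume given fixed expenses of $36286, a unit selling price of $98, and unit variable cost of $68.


Formula: BEQ = Fixed Costs / (Price - Variable Cost)
Contribution margin = $98 - $68 = $30/unit
BEQ = ceil($36286 / $30/unit) = ceil(1209.53) = 1210 units

1210 units


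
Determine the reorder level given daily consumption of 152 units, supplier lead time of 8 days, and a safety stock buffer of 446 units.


Formula: ROP = (Daily Demand * Lead Time) + Safety Stock
Demand during lead time = 152 * 8 = 1216 units
ROP = 1216 + 446 = 1662 units

1662 units


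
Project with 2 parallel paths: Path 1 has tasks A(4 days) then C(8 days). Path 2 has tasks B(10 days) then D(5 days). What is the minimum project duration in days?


Path 1 = 4 + 8 = 12 days
Path 2 = 10 + 5 = 15 days
Duration = max(12, 15) = 15 days

15 days


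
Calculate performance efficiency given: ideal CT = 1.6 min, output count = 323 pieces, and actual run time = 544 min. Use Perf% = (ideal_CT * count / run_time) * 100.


Formula: Performance = (Ideal CT * Total Count) / Run Time * 100
Ideal output time = 1.6 * 323 = 516.8 min
Performance = 516.8 / 544 * 100 = 95.0%

95.0%


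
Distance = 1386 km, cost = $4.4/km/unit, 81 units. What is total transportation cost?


TC = dist * cost * units = 1386 * 4.4 * 81 = $493970.40

$493970.40


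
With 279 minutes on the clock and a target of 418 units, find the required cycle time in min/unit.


Formula: CT = Available Time / Number of Units
CT = 279 min / 418 units
CT = 0.67 min/unit

0.67 min/unit


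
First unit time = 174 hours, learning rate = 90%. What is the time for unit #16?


Formula: T_n = T_1 * (learning_rate)^(log2(n)) where learning_rate = rate/100
Doublings = log2(16) = 4
T_n = 174 * 0.9^4
T_n = 174 * 0.6561 = 114.2 hours

114.2 hours


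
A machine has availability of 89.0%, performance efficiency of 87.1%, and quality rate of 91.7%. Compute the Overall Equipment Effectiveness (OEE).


Formula: OEE = Availability * Performance * Quality / 10000
A * P = 89.0% * 87.1% / 100 = 77.52%
OEE = 77.52% * 91.7% / 100 = 71.1%

71.1%


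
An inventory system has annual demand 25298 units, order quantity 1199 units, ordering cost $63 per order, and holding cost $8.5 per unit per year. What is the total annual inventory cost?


TC = 25298/1199 * 63 + 1199/2 * 8.5

$6425.00


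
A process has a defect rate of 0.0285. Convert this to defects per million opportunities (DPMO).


DPMO = defect_rate * 1000000 = 0.0285 * 1000000

28500


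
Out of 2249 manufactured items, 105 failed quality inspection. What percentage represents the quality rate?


Formula: Quality Rate = Good Pieces / Total Pieces * 100
Good pieces = 2249 - 105 = 2144
QR = 2144 / 2249 * 100 = 95.3%

95.3%


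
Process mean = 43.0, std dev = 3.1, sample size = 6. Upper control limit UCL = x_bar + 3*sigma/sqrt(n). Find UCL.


UCL = 43.0 + 3 * 3.1 / sqrt(6)

46.8


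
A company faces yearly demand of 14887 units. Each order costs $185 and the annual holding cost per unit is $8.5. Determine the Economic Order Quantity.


Formula: EOQ = sqrt(2 * D * S / H)
Numerator: 2 * 14887 * 185 = 5508190
2DS/H = 5508190 / 8.5 = 648022.4
EOQ = sqrt(648022.4) = 805.0 units

805.0 units


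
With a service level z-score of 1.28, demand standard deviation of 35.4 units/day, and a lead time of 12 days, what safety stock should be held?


Formula: SS = z * sigma_d * sqrt(LT)
sqrt(LT) = sqrt(12) = 3.4641
SS = 1.28 * 35.4 * 3.4641
SS = 157.0 units

157.0 units


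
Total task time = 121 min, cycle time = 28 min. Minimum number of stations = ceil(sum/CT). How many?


Formula: N_min = ceil(Sum of Task Times / Cycle Time)
N_min = ceil(121 min / 28 min) = ceil(4.3214)
N_min = 5 stations

5


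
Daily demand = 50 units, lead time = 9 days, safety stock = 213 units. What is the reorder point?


Formula: ROP = (Daily Demand * Lead Time) + Safety Stock
Demand during lead time = 50 * 9 = 450 units
ROP = 450 + 213 = 663 units

663 units


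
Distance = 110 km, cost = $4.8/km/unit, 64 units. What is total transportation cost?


TC = dist * cost * units = 110 * 4.8 * 64 = $33792.00

$33792.00


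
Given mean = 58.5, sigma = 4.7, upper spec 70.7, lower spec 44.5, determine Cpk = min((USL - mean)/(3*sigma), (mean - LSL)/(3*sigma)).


Cpu = (70.7 - 58.5) / (3 * 4.7) = 0.87
Cpl = (58.5 - 44.5) / (3 * 4.7) = 0.99
Cpk = min(0.87, 0.99) = 0.87

0.87


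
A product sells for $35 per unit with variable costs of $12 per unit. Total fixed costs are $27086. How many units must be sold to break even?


Formula: BEQ = Fixed Costs / (Price - Variable Cost)
Contribution margin = $35 - $12 = $23/unit
BEQ = ceil($27086 / $23/unit) = ceil(1177.65) = 1178 units

1178 units


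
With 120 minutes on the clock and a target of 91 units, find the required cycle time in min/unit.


Formula: CT = Available Time / Number of Units
CT = 120 min / 91 units
CT = 1.32 min/unit

1.32 min/unit


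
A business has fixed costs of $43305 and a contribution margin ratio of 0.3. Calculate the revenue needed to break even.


Formula: BER = Fixed Costs / Contribution Margin Ratio
BER = $43305 / 0.3
BER = $144350.00 (to the nearest cent)

$144350.00


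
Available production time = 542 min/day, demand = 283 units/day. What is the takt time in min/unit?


Formula: Takt Time = Available Production Time / Customer Demand
Takt = 542 min/day / 283 units/day
Takt = 1.92 min/unit

1.92 min/unit


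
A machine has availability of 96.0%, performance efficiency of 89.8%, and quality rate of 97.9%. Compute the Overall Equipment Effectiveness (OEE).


Formula: OEE = Availability * Performance * Quality / 10000
A * P = 96.0% * 89.8% / 100 = 86.21%
OEE = 86.21% * 97.9% / 100 = 84.4%

84.4%


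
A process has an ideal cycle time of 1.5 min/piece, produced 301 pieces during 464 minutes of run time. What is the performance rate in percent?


Formula: Performance = (Ideal CT * Total Count) / Run Time * 100
Ideal output time = 1.5 * 301 = 451.5 min
Performance = 451.5 / 464 * 100 = 97.3%

97.3%


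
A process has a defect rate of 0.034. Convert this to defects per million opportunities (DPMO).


DPMO = defect_rate * 1000000 = 0.034 * 1000000

34000


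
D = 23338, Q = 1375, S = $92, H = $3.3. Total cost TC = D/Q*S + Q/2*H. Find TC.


TC = 23338/1375 * 92 + 1375/2 * 3.3

$3830.27


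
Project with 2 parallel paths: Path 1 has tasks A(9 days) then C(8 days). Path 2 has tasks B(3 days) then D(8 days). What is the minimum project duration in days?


Path 1 = 9 + 8 = 17 days
Path 2 = 3 + 8 = 11 days
Duration = max(17, 11) = 17 days

17 days


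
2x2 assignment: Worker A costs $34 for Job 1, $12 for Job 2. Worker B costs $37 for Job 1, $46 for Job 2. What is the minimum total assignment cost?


Option 1: A->1 + B->2 = $34 + $46 = $80
Option 2: A->2 + B->1 = $12 + $37 = $49
Min cost = min($80, $49) = $49

$49


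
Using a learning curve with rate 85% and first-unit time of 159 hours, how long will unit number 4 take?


Formula: T_n = T_1 * (learning_rate)^(log2(n)) where learning_rate = rate/100
Doublings = log2(4) = 2
T_n = 159 * 0.85^2
T_n = 159 * 0.7225 = 114.9 hours

114.9 hours


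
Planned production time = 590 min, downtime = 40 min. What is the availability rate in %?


Formula: Availability = (Planned Time - Downtime) / Planned Time * 100
Uptime = 590 - 40 = 550 min
Availability = 550 / 590 * 100 = 93.2%

93.2%


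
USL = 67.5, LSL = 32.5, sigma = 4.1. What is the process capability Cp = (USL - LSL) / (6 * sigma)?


Cp = (67.5 - 32.5) / (6 * 4.1)

1.42


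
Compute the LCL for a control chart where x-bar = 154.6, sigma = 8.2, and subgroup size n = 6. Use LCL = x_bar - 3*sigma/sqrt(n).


LCL = 154.6 - 3 * 8.2 / sqrt(6)

144.56
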